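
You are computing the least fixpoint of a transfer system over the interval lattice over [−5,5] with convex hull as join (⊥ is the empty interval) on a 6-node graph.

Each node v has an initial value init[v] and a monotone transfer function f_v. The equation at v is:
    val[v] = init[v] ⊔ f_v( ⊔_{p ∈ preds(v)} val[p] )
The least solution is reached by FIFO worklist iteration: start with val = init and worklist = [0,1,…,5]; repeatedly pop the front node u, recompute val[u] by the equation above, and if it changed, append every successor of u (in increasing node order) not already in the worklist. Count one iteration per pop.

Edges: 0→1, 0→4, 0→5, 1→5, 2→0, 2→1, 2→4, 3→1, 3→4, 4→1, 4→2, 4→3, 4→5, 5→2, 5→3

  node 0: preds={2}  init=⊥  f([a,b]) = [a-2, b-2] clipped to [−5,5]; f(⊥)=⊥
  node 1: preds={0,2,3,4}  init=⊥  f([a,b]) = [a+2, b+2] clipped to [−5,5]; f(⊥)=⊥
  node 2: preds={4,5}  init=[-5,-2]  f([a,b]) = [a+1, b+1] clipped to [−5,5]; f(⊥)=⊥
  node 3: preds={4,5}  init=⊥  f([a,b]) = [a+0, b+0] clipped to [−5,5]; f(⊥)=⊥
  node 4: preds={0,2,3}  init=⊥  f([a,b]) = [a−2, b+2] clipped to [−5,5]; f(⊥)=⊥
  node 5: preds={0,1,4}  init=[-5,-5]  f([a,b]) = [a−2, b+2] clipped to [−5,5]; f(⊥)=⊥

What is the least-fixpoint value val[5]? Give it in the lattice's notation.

Trace (23 dequeues):
  [1] u=0 | in [-5,-2] | out [-5,-4] | prev ⊥ | push {}
  [2] u=1 | in [-5,-2] | out [-3,0] | prev ⊥ | push {}
  [3] u=2 | in [-5,-5] | out [-5,-2] | ==
  [4] u=3 | in [-5,-5] | out [-5,-5] | prev ⊥ | push {1}
  [5] u=4 | in [-5,-2] | out [-5,0] | prev ⊥ | push {2,3}
  [6] u=5 | in [-5,0] | out [-5,2] | prev [-5,-5] | push {}
  [7] u=1 | in [-5,0] | out [-3,2] | prev [-3,0] | push {5}
  [8] u=2 | in [-5,2] | out [-5,3] | prev [-5,-2] | push {0,1,4}
  [9] u=3 | in [-5,2] | out [-5,2] | prev [-5,-5] | push {}
  [10] u=5 | in [-5,2] | out [-5,4] | prev [-5,2] | push {2,3}
  [11] u=0 | in [-5,3] | out [-5,1] | prev [-5,-4] | push {5}
  [12] u=1 | in [-5,3] | out [-3,5] | prev [-3,2] | push {}
  [13] u=4 | in [-5,3] | out [-5,5] | prev [-5,0] | push {1}
  [14] u=2 | in [-5,5] | out [-5,5] | prev [-5,3] | push {0,4}
  [15] u=3 | in [-5,5] | out [-5,5] | prev [-5,2] | push {}
  [16] u=5 | in [-5,5] | out [-5,5] | prev [-5,4] | push {2,3}
  [17] u=1 | in [-5,5] | out [-3,5] | ==
  [18] u=0 | in [-5,5] | out [-5,3] | prev [-5,1] | push {1,5}
  [19] u=4 | in [-5,5] | out [-5,5] | ==
  [20] u=2 | in [-5,5] | out [-5,5] | ==
  [21] u=3 | in [-5,5] | out [-5,5] | ==
  [22] u=1 | in [-5,5] | out [-3,5] | ==
  [23] u=5 | in [-5,5] | out [-5,5] | ==

Converged values:
  [0] [-5,3]
  [1] [-3,5]
  [2] [-5,5]
  [3] [-5,5]
  [4] [-5,5]
  [5] [-5,5]

[-5,5]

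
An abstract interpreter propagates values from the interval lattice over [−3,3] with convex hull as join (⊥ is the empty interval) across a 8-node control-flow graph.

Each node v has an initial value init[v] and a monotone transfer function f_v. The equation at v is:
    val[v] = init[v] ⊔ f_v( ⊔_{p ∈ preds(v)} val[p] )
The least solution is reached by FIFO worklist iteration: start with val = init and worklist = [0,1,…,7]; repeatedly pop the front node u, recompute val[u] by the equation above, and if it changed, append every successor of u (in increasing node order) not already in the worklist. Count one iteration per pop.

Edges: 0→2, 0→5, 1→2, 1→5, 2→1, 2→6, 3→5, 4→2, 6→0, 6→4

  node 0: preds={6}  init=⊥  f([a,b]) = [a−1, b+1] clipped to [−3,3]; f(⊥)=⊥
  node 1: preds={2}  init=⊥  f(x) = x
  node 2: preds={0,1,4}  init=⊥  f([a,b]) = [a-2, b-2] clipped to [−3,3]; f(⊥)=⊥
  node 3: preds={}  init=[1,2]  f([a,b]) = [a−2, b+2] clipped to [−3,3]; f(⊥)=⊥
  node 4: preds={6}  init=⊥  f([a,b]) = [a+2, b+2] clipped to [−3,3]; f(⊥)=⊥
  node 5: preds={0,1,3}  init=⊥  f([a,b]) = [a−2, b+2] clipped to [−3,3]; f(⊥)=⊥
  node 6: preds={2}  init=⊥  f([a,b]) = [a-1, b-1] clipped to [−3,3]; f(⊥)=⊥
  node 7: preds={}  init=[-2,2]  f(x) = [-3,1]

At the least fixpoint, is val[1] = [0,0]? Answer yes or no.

Worklist (8 pops):
  #1 pop 0: in=⊥ → ⊥ (no change)
  #2 pop 1: in=⊥ → ⊥ (no change)
  #3 pop 2: in=⊥ → ⊥ (no change)
  #4 pop 3: in=⊥ → [1,2] (no change)
  #5 pop 4: in=⊥ → ⊥ (no change)
  #6 pop 5: in=[1,2] → [-1,3] (was ⊥); enqueue []
  #7 pop 6: in=⊥ → ⊥ (no change)
  #8 pop 7: in=⊥ → [-3,2] (was [-2,2]); enqueue []

Fixpoint:
  val[0] = ⊥
  val[1] = ⊥
  val[2] = ⊥
  val[3] = [1,2]
  val[4] = ⊥
  val[5] = [-1,3]
  val[6] = ⊥
  val[7] = [-3,2]

no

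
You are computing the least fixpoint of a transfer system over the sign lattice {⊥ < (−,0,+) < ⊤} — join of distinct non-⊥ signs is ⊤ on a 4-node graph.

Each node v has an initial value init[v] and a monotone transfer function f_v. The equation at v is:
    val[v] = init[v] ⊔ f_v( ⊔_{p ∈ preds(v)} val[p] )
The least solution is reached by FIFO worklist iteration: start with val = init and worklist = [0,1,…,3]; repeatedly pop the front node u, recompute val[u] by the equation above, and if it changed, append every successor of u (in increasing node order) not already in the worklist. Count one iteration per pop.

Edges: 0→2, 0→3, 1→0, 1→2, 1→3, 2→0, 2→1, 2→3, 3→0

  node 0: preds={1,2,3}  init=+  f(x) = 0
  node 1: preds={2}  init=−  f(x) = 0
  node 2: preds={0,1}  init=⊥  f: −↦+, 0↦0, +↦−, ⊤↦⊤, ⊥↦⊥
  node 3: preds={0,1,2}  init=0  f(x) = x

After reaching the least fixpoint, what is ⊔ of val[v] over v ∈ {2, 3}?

⊤

Trace (6 dequeues):
  [1] u=0 | in ⊤ | out ⊤ | prev + | push {}
  [2] u=1 | in ⊥ | out ⊤ | prev − | push {0}
  [3] u=2 | in ⊤ | out ⊤ | prev ⊥ | push {1}
  [4] u=3 | in ⊤ | out ⊤ | prev 0 | push {}
  [5] u=0 | in ⊤ | out ⊤ | ==
  [6] u=1 | in ⊤ | out ⊤ | ==

Converged values:
  [0] ⊤
  [1] ⊤
  [2] ⊤
  [3] ⊤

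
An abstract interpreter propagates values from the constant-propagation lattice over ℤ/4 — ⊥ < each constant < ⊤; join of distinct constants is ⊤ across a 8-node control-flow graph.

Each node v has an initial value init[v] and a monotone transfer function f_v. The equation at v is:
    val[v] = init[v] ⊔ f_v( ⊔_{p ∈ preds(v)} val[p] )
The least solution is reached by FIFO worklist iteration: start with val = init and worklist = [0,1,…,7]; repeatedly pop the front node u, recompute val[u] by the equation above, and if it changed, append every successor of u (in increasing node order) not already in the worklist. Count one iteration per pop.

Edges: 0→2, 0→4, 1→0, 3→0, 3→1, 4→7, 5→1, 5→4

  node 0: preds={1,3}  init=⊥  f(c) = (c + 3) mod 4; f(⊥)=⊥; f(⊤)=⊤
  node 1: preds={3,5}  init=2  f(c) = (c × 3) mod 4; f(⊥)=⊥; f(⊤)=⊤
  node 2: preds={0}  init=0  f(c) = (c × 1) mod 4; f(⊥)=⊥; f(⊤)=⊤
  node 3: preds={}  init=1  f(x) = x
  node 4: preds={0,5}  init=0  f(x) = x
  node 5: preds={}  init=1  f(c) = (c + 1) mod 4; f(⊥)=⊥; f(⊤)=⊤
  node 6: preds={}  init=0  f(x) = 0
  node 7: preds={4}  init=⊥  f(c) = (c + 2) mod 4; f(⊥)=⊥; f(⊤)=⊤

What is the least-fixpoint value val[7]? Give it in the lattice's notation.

Worklist (9 pops):
  #1 pop 0: in=⊤ → ⊤ (was ⊥); enqueue []
  #2 pop 1: in=1 → ⊤ (was 2); enqueue [0]
  #3 pop 2: in=⊤ → ⊤ (was 0); enqueue []
  #4 pop 3: in=⊥ → 1 (no change)
  #5 pop 4: in=⊤ → ⊤ (was 0); enqueue []
  #6 pop 5: in=⊥ → 1 (no change)
  #7 pop 6: in=⊥ → 0 (no change)
  #8 pop 7: in=⊤ → ⊤ (was ⊥); enqueue []
  #9 pop 0: in=⊤ → ⊤ (no change)

Fixpoint:
  val[0] = ⊤
  val[1] = ⊤
  val[2] = ⊤
  val[3] = 1
  val[4] = ⊤
  val[5] = 1
  val[6] = 0
  val[7] = ⊤

⊤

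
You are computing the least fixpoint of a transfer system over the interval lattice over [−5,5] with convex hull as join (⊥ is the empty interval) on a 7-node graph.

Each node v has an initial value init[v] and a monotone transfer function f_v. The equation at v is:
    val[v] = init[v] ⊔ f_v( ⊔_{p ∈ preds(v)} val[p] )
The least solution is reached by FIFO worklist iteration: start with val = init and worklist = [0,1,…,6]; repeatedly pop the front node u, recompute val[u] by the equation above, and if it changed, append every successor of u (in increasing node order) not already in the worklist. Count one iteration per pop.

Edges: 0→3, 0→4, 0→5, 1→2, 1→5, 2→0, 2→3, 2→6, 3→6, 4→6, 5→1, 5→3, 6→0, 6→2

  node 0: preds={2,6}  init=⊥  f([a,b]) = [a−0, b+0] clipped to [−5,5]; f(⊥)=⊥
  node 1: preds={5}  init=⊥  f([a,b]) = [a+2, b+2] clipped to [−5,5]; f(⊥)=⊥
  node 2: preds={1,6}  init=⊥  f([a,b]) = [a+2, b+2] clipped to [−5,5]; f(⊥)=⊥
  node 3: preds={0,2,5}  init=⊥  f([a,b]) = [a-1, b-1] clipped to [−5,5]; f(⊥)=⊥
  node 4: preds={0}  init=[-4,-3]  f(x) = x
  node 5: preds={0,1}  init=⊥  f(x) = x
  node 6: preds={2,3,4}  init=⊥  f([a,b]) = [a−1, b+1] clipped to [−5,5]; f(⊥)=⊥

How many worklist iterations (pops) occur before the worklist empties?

Iteration log — 43 steps:
  step 1. node 0  ⊔preds=⊥  new=⊥  stable
  step 2. node 1  ⊔preds=⊥  new=⊥  stable
  step 3. node 2  ⊔preds=⊥  new=⊥  stable
  step 4. node 3  ⊔preds=⊥  new=⊥  stable
  step 5. node 4  ⊔preds=⊥  new=[-4,-3]  stable
  step 6. node 5  ⊔preds=⊥  new=⊥  stable
  step 7. node 6  ⊔preds=[-4,-3]  new=[-5,-2]  old=⊥  +wl: 0,2
  step 8. node 0  ⊔preds=[-5,-2]  new=[-5,-2]  old=⊥  +wl: 3,4,5
  step 9. node 2  ⊔preds=[-5,-2]  new=[-3,0]  old=⊥  +wl: 0,6
  step 10. node 3  ⊔preds=[-5,0]  new=[-5,-1]  old=⊥  +wl: 
  step 11. node 4  ⊔preds=[-5,-2]  new=[-5,-2]  old=[-4,-3]  +wl: 
  step 12. node 5  ⊔preds=[-5,-2]  new=[-5,-2]  old=⊥  +wl: 1,3
  step 13. node 0  ⊔preds=[-5,0]  new=[-5,0]  old=[-5,-2]  +wl: 4,5
  step 14. node 6  ⊔preds=[-5,0]  new=[-5,1]  old=[-5,-2]  +wl: 0,2
  step 15. node 1  ⊔preds=[-5,-2]  new=[-3,0]  old=⊥  +wl: 
  step 16. node 3  ⊔preds=[-5,0]  new=[-5,-1]  stable
  step 17. node 4  ⊔preds=[-5,0]  new=[-5,0]  old=[-5,-2]  +wl: 6
  step 18. node 5  ⊔preds=[-5,0]  new=[-5,0]  old=[-5,-2]  +wl: 1,3
  step 19. node 0  ⊔preds=[-5,1]  new=[-5,1]  old=[-5,0]  +wl: 4,5
  step 20. node 2  ⊔preds=[-5,1]  new=[-3,3]  old=[-3,0]  +wl: 0
  step 21. node 6  ⊔preds=[-5,3]  new=[-5,4]  old=[-5,1]  +wl: 2
  step 22. node 1  ⊔preds=[-5,0]  new=[-3,2]  old=[-3,0]  +wl: 
  step 23. node 3  ⊔preds=[-5,3]  new=[-5,2]  old=[-5,-1]  +wl: 6
  step 24. node 4  ⊔preds=[-5,1]  new=[-5,1]  old=[-5,0]  +wl: 
  step 25. node 5  ⊔preds=[-5,2]  new=[-5,2]  old=[-5,0]  +wl: 1,3
  step 26. node 0  ⊔preds=[-5,4]  new=[-5,4]  old=[-5,1]  +wl: 4,5
  step 27. node 2  ⊔preds=[-5,4]  new=[-3,5]  old=[-3,3]  +wl: 0
  step 28. node 6  ⊔preds=[-5,5]  new=[-5,5]  old=[-5,4]  +wl: 2
  step 29. node 1  ⊔preds=[-5,2]  new=[-3,4]  old=[-3,2]  +wl: 
  step 30. node 3  ⊔preds=[-5,5]  new=[-5,4]  old=[-5,2]  +wl: 6
  step 31. node 4  ⊔preds=[-5,4]  new=[-5,4]  old=[-5,1]  +wl: 
  step 32. node 5  ⊔preds=[-5,4]  new=[-5,4]  old=[-5,2]  +wl: 1,3
  step 33. node 0  ⊔preds=[-5,5]  new=[-5,5]  old=[-5,4]  +wl: 4,5
  step 34. node 2  ⊔preds=[-5,5]  new=[-3,5]  stable
  step 35. node 6  ⊔preds=[-5,5]  new=[-5,5]  stable
  step 36. node 1  ⊔preds=[-5,4]  new=[-3,5]  old=[-3,4]  +wl: 2
  step 37. node 3  ⊔preds=[-5,5]  new=[-5,4]  stable
  step 38. node 4  ⊔preds=[-5,5]  new=[-5,5]  old=[-5,4]  +wl: 6
  step 39. node 5  ⊔preds=[-5,5]  new=[-5,5]  old=[-5,4]  +wl: 1,3
  step 40. node 2  ⊔preds=[-5,5]  new=[-3,5]  stable
  step 41. node 6  ⊔preds=[-5,5]  new=[-5,5]  stable
  step 42. node 1  ⊔preds=[-5,5]  new=[-3,5]  stable
  step 43. node 3  ⊔preds=[-5,5]  new=[-5,4]  stable

Least fixpoint reached:
  node 0: [-5,5]
  node 1: [-3,5]
  node 2: [-3,5]
  node 3: [-5,4]
  node 4: [-5,5]
  node 5: [-5,5]
  node 6: [-5,5]

43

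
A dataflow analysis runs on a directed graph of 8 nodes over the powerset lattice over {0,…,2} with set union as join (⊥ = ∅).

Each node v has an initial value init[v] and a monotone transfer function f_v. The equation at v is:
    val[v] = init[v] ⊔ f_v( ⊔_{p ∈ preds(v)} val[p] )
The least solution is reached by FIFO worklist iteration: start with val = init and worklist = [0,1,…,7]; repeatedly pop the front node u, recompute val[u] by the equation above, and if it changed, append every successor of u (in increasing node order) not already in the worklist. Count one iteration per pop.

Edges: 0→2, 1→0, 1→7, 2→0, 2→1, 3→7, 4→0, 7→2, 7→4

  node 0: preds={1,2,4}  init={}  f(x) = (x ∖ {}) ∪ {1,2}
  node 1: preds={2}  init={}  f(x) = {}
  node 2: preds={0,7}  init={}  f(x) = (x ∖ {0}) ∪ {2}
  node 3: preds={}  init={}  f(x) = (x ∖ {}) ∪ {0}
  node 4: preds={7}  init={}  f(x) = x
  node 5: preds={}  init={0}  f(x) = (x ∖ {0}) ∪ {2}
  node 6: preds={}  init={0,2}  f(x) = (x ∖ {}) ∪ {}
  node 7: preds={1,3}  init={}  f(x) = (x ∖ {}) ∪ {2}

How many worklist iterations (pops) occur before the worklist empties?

Trace (14 dequeues):
  [1] u=0 | in {} | out {1,2} | prev {} | push {}
  [2] u=1 | in {} | out {} | ==
  [3] u=2 | in {1,2} | out {1,2} | prev {} | push {0,1}
  [4] u=3 | in {} | out {0} | prev {} | push {}
  [5] u=4 | in {} | out {} | ==
  [6] u=5 | in {} | out {0,2} | prev {0} | push {}
  [7] u=6 | in {} | out {0,2} | ==
  [8] u=7 | in {0} | out {0,2} | prev {} | push {2,4}
  [9] u=0 | in {1,2} | out {1,2} | ==
  [10] u=1 | in {1,2} | out {} | ==
  [11] u=2 | in {0,1,2} | out {1,2} | ==
  [12] u=4 | in {0,2} | out {0,2} | prev {} | push {0}
  [13] u=0 | in {0,1,2} | out {0,1,2} | prev {1,2} | push {2}
  [14] u=2 | in {0,1,2} | out {1,2} | ==

Converged values:
  [0] {0,1,2}
  [1] {}
  [2] {1,2}
  [3] {0}
  [4] {0,2}
  [5] {0,2}
  [6] {0,2}
  [7] {0,2}

14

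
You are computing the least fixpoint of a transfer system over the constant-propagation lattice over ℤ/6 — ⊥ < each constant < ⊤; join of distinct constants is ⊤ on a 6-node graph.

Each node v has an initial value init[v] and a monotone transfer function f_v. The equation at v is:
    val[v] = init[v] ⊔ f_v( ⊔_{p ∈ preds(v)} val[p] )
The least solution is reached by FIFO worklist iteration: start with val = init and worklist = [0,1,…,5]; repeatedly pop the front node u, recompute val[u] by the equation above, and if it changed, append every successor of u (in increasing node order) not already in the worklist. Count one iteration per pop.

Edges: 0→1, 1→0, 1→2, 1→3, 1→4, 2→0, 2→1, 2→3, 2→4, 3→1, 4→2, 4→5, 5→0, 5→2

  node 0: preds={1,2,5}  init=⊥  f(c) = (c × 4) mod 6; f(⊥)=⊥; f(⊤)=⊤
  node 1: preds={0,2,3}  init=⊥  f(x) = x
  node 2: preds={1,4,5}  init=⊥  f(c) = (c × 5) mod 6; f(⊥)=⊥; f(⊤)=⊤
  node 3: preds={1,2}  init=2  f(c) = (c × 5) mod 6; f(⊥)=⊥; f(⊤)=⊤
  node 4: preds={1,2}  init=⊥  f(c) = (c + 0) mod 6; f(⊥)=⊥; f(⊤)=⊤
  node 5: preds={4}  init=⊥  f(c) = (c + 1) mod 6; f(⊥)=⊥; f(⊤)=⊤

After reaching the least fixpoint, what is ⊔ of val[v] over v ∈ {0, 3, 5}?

⊤

Trace (13 dequeues):
  [1] u=0 | in ⊥ | out ⊥ | ==
  [2] u=1 | in 2 | out 2 | prev ⊥ | push {0}
  [3] u=2 | in 2 | out 4 | prev ⊥ | push {1}
  [4] u=3 | in ⊤ | out ⊤ | prev 2 | push {}
  [5] u=4 | in ⊤ | out ⊤ | prev ⊥ | push {2}
  [6] u=5 | in ⊤ | out ⊤ | prev ⊥ | push {}
  [7] u=0 | in ⊤ | out ⊤ | prev ⊥ | push {}
  [8] u=1 | in ⊤ | out ⊤ | prev 2 | push {0,3,4}
  [9] u=2 | in ⊤ | out ⊤ | prev 4 | push {1}
  [10] u=0 | in ⊤ | out ⊤ | ==
  [11] u=3 | in ⊤ | out ⊤ | ==
  [12] u=4 | in ⊤ | out ⊤ | ==
  [13] u=1 | in ⊤ | out ⊤ | ==

Converged values:
  [0] ⊤
  [1] ⊤
  [2] ⊤
  [3] ⊤
  [4] ⊤
  [5] ⊤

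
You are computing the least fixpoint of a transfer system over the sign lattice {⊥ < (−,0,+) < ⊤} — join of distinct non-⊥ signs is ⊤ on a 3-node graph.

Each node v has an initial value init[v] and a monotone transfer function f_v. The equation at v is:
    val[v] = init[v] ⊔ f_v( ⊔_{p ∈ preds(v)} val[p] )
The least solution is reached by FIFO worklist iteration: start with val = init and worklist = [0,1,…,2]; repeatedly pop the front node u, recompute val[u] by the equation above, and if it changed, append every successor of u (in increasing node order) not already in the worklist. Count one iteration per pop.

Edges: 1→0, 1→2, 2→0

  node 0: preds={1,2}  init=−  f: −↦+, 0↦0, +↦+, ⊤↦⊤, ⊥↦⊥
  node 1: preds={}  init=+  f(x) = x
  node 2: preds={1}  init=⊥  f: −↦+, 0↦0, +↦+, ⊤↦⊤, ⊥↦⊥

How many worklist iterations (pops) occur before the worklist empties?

Iteration log — 4 steps:
  step 1. node 0  ⊔preds=+  new=⊤  old=−  +wl: 
  step 2. node 1  ⊔preds=⊥  new=+  stable
  step 3. node 2  ⊔preds=+  new=+  old=⊥  +wl: 0
  step 4. node 0  ⊔preds=+  new=⊤  stable

Least fixpoint reached:
  node 0: ⊤
  node 1: +
  node 2: +

4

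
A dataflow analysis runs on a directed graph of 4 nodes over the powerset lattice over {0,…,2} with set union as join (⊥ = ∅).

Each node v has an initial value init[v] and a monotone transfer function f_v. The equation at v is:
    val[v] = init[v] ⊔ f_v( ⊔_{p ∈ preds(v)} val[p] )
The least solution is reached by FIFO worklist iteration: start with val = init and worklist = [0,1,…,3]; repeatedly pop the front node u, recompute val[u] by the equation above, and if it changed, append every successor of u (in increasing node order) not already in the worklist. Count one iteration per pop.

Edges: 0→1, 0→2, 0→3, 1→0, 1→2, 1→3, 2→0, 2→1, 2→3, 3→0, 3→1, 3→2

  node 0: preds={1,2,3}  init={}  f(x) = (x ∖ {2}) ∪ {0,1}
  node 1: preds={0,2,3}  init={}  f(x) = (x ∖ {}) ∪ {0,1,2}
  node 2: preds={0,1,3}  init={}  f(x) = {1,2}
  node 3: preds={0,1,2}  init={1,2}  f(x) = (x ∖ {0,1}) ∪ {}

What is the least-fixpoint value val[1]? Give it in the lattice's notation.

{0,1,2}

Trace (6 dequeues):
  [1] u=0 | in {1,2} | out {0,1} | prev {} | push {}
  [2] u=1 | in {0,1,2} | out {0,1,2} | prev {} | push {0}
  [3] u=2 | in {0,1,2} | out {1,2} | prev {} | push {1}
  [4] u=3 | in {0,1,2} | out {1,2} | ==
  [5] u=0 | in {0,1,2} | out {0,1} | ==
  [6] u=1 | in {0,1,2} | out {0,1,2} | ==

Converged values:
  [0] {0,1}
  [1] {0,1,2}
  [2] {1,2}
  [3] {1,2}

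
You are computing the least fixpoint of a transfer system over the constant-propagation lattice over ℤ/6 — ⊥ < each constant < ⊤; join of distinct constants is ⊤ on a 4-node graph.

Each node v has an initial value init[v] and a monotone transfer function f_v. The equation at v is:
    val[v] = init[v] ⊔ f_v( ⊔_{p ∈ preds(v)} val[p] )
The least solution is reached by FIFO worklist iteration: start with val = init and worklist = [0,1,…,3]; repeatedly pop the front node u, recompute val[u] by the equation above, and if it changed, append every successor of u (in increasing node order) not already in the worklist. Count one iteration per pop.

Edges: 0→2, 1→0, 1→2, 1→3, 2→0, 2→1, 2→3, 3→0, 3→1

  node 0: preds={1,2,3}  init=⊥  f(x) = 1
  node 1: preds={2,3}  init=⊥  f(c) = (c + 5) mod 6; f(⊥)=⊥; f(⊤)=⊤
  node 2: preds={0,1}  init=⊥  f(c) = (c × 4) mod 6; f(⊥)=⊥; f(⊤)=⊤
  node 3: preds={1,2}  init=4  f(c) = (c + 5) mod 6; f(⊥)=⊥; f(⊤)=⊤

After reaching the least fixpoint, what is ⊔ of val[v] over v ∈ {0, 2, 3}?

⊤

Trace (9 dequeues):
  [1] u=0 | in 4 | out 1 | prev ⊥ | push {}
  [2] u=1 | in 4 | out 3 | prev ⊥ | push {0}
  [3] u=2 | in ⊤ | out ⊤ | prev ⊥ | push {1}
  [4] u=3 | in ⊤ | out ⊤ | prev 4 | push {}
  [5] u=0 | in ⊤ | out 1 | ==
  [6] u=1 | in ⊤ | out ⊤ | prev 3 | push {0,2,3}
  [7] u=0 | in ⊤ | out 1 | ==
  [8] u=2 | in ⊤ | out ⊤ | ==
  [9] u=3 | in ⊤ | out ⊤ | ==

Converged values:
  [0] 1
  [1] ⊤
  [2] ⊤
  [3] ⊤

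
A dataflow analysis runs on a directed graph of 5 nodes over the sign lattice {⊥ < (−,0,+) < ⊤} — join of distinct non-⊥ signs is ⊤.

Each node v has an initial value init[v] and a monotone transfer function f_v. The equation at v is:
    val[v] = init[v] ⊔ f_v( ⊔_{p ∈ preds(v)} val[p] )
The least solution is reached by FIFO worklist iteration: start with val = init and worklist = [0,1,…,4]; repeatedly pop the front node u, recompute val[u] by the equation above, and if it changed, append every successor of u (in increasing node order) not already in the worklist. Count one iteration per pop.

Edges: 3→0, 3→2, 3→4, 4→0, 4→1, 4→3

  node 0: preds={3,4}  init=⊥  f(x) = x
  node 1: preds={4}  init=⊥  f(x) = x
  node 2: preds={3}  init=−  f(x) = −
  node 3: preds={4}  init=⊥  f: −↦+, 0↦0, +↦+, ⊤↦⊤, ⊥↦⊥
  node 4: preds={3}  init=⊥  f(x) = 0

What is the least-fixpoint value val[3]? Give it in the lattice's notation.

0

Iteration log — 11 steps:
  step 1. node 0  ⊔preds=⊥  new=⊥  stable
  step 2. node 1  ⊔preds=⊥  new=⊥  stable
  step 3. node 2  ⊔preds=⊥  new=−  stable
  step 4. node 3  ⊔preds=⊥  new=⊥  stable
  step 5. node 4  ⊔preds=⊥  new=0  old=⊥  +wl: 0,1,3
  step 6. node 0  ⊔preds=0  new=0  old=⊥  +wl: 
  step 7. node 1  ⊔preds=0  new=0  old=⊥  +wl: 
  step 8. node 3  ⊔preds=0  new=0  old=⊥  +wl: 0,2,4
  step 9. node 0  ⊔preds=0  new=0  stable
  step 10. node 2  ⊔preds=0  new=−  stable
  step 11. node 4  ⊔preds=0  new=0  stable

Least fixpoint reached:
  node 0: 0
  node 1: 0
  node 2: −
  node 3: 0
  node 4: 0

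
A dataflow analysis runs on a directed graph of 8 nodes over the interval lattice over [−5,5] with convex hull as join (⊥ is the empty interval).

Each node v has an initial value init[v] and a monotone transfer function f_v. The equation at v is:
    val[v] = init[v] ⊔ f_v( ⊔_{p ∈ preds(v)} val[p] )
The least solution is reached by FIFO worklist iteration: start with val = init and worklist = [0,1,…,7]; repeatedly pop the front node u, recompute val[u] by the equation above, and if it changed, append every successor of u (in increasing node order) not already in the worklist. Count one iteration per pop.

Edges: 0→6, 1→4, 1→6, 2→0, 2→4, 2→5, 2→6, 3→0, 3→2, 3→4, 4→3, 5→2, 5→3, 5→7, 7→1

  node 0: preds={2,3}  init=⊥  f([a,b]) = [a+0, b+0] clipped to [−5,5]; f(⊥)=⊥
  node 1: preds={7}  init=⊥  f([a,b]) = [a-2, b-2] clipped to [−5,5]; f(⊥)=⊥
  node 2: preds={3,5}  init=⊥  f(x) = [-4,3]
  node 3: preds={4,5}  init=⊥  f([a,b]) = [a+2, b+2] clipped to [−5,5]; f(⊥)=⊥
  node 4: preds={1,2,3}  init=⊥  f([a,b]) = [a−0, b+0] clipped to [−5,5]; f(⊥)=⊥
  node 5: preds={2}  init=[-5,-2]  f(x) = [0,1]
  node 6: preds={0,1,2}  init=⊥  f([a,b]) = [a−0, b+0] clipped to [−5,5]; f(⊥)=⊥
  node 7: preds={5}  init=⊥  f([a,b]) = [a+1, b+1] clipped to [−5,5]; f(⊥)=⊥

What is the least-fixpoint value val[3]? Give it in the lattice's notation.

Iteration log — 18 steps:
  step 1. node 0  ⊔preds=⊥  new=⊥  stable
  step 2. node 1  ⊔preds=⊥  new=⊥  stable
  step 3. node 2  ⊔preds=[-5,-2]  new=[-4,3]  old=⊥  +wl: 0
  step 4. node 3  ⊔preds=[-5,-2]  new=[-3,0]  old=⊥  +wl: 2
  step 5. node 4  ⊔preds=[-4,3]  new=[-4,3]  old=⊥  +wl: 3
  step 6. node 5  ⊔preds=[-4,3]  new=[-5,1]  old=[-5,-2]  +wl: 
  step 7. node 6  ⊔preds=[-4,3]  new=[-4,3]  old=⊥  +wl: 
  step 8. node 7  ⊔preds=[-5,1]  new=[-4,2]  old=⊥  +wl: 1
  step 9. node 0  ⊔preds=[-4,3]  new=[-4,3]  old=⊥  +wl: 6
  step 10. node 2  ⊔preds=[-5,1]  new=[-4,3]  stable
  step 11. node 3  ⊔preds=[-5,3]  new=[-3,5]  old=[-3,0]  +wl: 0,2,4
  step 12. node 1  ⊔preds=[-4,2]  new=[-5,0]  old=⊥  +wl: 
  step 13. node 6  ⊔preds=[-5,3]  new=[-5,3]  old=[-4,3]  +wl: 
  step 14. node 0  ⊔preds=[-4,5]  new=[-4,5]  old=[-4,3]  +wl: 6
  step 15. node 2  ⊔preds=[-5,5]  new=[-4,3]  stable
  step 16. node 4  ⊔preds=[-5,5]  new=[-5,5]  old=[-4,3]  +wl: 3
  step 17. node 6  ⊔preds=[-5,5]  new=[-5,5]  old=[-5,3]  +wl: 
  step 18. node 3  ⊔preds=[-5,5]  new=[-3,5]  stable

Least fixpoint reached:
  node 0: [-4,5]
  node 1: [-5,0]
  node 2: [-4,3]
  node 3: [-3,5]
  node 4: [-5,5]
  node 5: [-5,1]
  node 6: [-5,5]
  node 7: [-4,2]

[-3,5]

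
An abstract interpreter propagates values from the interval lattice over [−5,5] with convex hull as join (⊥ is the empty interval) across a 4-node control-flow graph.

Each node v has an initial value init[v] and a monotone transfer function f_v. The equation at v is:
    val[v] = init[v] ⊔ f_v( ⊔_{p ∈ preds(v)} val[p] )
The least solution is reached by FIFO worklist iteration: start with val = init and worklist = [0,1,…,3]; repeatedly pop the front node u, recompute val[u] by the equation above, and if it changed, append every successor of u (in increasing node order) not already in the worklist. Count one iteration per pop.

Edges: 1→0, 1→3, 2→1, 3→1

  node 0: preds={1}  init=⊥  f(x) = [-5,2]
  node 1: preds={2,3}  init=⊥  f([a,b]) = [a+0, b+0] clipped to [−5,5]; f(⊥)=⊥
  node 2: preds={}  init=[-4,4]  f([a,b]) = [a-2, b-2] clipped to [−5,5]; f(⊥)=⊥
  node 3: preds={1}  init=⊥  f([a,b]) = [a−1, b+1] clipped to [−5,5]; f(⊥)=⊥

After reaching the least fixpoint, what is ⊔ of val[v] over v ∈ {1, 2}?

[-5,5]

Trace (8 dequeues):
  [1] u=0 | in ⊥ | out [-5,2] | prev ⊥ | push {}
  [2] u=1 | in [-4,4] | out [-4,4] | prev ⊥ | push {0}
  [3] u=2 | in ⊥ | out [-4,4] | ==
  [4] u=3 | in [-4,4] | out [-5,5] | prev ⊥ | push {1}
  [5] u=0 | in [-4,4] | out [-5,2] | ==
  [6] u=1 | in [-5,5] | out [-5,5] | prev [-4,4] | push {0,3}
  [7] u=0 | in [-5,5] | out [-5,2] | ==
  [8] u=3 | in [-5,5] | out [-5,5] | ==

Converged values:
  [0] [-5,2]
  [1] [-5,5]
  [2] [-4,4]
  [3] [-5,5]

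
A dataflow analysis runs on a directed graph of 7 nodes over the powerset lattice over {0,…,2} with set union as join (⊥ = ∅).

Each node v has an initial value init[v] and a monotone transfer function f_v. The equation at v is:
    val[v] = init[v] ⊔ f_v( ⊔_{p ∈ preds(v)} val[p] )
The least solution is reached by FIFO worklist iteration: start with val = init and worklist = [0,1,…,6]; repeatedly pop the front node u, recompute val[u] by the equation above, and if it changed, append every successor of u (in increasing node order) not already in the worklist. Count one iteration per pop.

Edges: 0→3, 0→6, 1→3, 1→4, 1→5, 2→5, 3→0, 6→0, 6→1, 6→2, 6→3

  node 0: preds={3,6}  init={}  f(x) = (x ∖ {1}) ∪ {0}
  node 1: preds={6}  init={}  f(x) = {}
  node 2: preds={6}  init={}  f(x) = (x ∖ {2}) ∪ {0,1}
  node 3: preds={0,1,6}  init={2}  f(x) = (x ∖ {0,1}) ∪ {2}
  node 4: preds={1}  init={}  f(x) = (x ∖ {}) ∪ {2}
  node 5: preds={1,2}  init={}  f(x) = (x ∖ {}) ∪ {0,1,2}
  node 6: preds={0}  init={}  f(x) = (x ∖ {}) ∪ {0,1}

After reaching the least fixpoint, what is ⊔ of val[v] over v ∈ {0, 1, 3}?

{0,2}

Trace (11 dequeues):
  [1] u=0 | in {2} | out {0,2} | prev {} | push {}
  [2] u=1 | in {} | out {} | ==
  [3] u=2 | in {} | out {0,1} | prev {} | push {}
  [4] u=3 | in {0,2} | out {2} | ==
  [5] u=4 | in {} | out {2} | prev {} | push {}
  [6] u=5 | in {0,1} | out {0,1,2} | prev {} | push {}
  [7] u=6 | in {0,2} | out {0,1,2} | prev {} | push {0,1,2,3}
  [8] u=0 | in {0,1,2} | out {0,2} | ==
  [9] u=1 | in {0,1,2} | out {} | ==
  [10] u=2 | in {0,1,2} | out {0,1} | ==
  [11] u=3 | in {0,1,2} | out {2} | ==

Converged values:
  [0] {0,2}
  [1] {}
  [2] {0,1}
  [3] {2}
  [4] {2}
  [5] {0,1,2}
  [6] {0,1,2}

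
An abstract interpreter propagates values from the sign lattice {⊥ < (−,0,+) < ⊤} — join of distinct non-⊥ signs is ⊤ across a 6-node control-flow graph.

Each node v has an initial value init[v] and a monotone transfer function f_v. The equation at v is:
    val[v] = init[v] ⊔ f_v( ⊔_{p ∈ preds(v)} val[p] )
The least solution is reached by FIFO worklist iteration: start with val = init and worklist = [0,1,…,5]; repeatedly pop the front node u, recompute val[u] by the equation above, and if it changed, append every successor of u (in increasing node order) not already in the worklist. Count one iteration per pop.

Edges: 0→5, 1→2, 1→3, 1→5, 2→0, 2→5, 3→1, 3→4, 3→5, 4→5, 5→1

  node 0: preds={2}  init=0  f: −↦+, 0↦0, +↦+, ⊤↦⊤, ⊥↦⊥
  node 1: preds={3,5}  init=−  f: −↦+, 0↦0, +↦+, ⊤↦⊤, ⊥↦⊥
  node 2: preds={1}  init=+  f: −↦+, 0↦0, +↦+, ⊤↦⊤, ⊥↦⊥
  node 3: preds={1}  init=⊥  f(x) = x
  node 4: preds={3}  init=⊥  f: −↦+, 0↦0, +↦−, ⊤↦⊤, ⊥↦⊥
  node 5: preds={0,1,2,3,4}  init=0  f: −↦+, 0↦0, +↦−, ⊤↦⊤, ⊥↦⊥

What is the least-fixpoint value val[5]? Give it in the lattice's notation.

Worklist (8 pops):
  #1 pop 0: in=+ → ⊤ (was 0); enqueue []
  #2 pop 1: in=0 → ⊤ (was −); enqueue []
  #3 pop 2: in=⊤ → ⊤ (was +); enqueue [0]
  #4 pop 3: in=⊤ → ⊤ (was ⊥); enqueue [1]
  #5 pop 4: in=⊤ → ⊤ (was ⊥); enqueue []
  #6 pop 5: in=⊤ → ⊤ (was 0); enqueue []
  #7 pop 0: in=⊤ → ⊤ (no change)
  #8 pop 1: in=⊤ → ⊤ (no change)

Fixpoint:
  val[0] = ⊤
  val[1] = ⊤
  val[2] = ⊤
  val[3] = ⊤
  val[4] = ⊤
  val[5] = ⊤

⊤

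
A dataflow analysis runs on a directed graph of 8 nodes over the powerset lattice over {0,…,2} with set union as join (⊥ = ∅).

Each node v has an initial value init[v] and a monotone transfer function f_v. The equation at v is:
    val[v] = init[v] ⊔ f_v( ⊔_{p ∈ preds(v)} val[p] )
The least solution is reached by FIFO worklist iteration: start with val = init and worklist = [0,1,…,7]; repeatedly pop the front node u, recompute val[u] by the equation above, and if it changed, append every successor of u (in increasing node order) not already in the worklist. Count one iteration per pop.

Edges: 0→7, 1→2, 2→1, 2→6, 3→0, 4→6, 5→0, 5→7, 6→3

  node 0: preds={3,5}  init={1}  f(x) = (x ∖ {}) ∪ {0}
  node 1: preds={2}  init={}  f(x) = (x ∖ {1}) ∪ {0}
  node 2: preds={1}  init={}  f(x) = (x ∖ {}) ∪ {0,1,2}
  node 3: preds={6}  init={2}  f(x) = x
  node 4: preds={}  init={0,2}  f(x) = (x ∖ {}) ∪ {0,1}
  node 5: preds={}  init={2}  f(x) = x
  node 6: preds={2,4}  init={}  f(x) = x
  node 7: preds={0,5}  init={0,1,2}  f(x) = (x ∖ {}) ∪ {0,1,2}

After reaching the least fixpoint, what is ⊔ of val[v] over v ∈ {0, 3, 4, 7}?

{0,1,2}

Worklist (12 pops):
  #1 pop 0: in={2} → {0,1,2} (was {1}); enqueue []
  #2 pop 1: in={} → {0} (was {}); enqueue []
  #3 pop 2: in={0} → {0,1,2} (was {}); enqueue [1]
  #4 pop 3: in={} → {2} (no change)
  #5 pop 4: in={} → {0,1,2} (was {0,2}); enqueue []
  #6 pop 5: in={} → {2} (no change)
  #7 pop 6: in={0,1,2} → {0,1,2} (was {}); enqueue [3]
  #8 pop 7: in={0,1,2} → {0,1,2} (no change)
  #9 pop 1: in={0,1,2} → {0,2} (was {0}); enqueue [2]
  #10 pop 3: in={0,1,2} → {0,1,2} (was {2}); enqueue [0]
  #11 pop 2: in={0,2} → {0,1,2} (no change)
  #12 pop 0: in={0,1,2} → {0,1,2} (no change)

Fixpoint:
  val[0] = {0,1,2}
  val[1] = {0,2}
  val[2] = {0,1,2}
  val[3] = {0,1,2}
  val[4] = {0,1,2}
  val[5] = {2}
  val[6] = {0,1,2}
  val[7] = {0,1,2}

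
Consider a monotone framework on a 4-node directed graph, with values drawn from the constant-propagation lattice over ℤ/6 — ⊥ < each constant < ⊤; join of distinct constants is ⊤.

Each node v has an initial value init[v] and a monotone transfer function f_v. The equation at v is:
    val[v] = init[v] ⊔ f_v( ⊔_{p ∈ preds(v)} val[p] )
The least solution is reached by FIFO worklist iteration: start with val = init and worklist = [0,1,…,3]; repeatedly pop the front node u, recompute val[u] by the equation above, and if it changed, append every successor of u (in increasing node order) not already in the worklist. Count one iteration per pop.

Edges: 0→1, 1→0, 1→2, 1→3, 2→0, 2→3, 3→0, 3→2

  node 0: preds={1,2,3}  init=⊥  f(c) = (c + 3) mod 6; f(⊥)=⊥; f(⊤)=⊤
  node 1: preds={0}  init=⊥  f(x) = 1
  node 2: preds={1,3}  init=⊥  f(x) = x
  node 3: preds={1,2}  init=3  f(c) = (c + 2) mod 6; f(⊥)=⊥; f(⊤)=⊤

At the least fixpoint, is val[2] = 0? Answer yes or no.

no

Iteration log — 7 steps:
  step 1. node 0  ⊔preds=3  new=0  old=⊥  +wl: 
  step 2. node 1  ⊔preds=0  new=1  old=⊥  +wl: 0
  step 3. node 2  ⊔preds=⊤  new=⊤  old=⊥  +wl: 
  step 4. node 3  ⊔preds=⊤  new=⊤  old=3  +wl: 2
  step 5. node 0  ⊔preds=⊤  new=⊤  old=0  +wl: 1
  step 6. node 2  ⊔preds=⊤  new=⊤  stable
  step 7. node 1  ⊔preds=⊤  new=1  stable

Least fixpoint reached:
  node 0: ⊤
  node 1: 1
  node 2: ⊤
  node 3: ⊤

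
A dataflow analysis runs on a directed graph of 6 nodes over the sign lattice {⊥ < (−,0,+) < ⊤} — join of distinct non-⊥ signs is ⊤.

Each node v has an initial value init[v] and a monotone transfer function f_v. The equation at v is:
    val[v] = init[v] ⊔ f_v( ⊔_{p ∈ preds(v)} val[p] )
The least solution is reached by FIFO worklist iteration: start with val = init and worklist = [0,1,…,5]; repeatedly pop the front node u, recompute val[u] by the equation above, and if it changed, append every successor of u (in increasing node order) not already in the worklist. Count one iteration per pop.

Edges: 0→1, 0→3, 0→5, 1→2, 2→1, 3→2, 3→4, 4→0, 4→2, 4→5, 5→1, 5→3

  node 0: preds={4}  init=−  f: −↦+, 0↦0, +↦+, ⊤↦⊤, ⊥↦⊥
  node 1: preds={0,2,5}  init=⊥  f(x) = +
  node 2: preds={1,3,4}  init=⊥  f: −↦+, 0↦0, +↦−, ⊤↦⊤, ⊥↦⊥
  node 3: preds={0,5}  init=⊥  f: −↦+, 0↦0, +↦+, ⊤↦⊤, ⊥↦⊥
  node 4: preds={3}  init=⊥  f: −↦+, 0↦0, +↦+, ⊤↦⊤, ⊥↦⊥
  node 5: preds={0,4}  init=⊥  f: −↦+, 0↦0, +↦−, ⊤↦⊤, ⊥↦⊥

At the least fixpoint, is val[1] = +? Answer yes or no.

yes

Worklist (18 pops):
  #1 pop 0: in=⊥ → − (no change)
  #2 pop 1: in=− → + (was ⊥); enqueue []
  #3 pop 2: in=+ → − (was ⊥); enqueue [1]
  #4 pop 3: in=− → + (was ⊥); enqueue [2]
  #5 pop 4: in=+ → + (was ⊥); enqueue [0]
  #6 pop 5: in=⊤ → ⊤ (was ⊥); enqueue [3]
  #7 pop 1: in=⊤ → + (no change)
  #8 pop 2: in=+ → − (no change)
  #9 pop 0: in=+ → ⊤ (was −); enqueue [1,5]
  #10 pop 3: in=⊤ → ⊤ (was +); enqueue [2,4]
  #11 pop 1: in=⊤ → + (no change)
  #12 pop 5: in=⊤ → ⊤ (no change)
  #13 pop 2: in=⊤ → ⊤ (was −); enqueue [1]
  #14 pop 4: in=⊤ → ⊤ (was +); enqueue [0,2,5]
  #15 pop 1: in=⊤ → + (no change)
  #16 pop 0: in=⊤ → ⊤ (no change)
  #17 pop 2: in=⊤ → ⊤ (no change)
  #18 pop 5: in=⊤ → ⊤ (no change)

Fixpoint:
  val[0] = ⊤
  val[1] = +
  val[2] = ⊤
  val[3] = ⊤
  val[4] = ⊤
  val[5] = ⊤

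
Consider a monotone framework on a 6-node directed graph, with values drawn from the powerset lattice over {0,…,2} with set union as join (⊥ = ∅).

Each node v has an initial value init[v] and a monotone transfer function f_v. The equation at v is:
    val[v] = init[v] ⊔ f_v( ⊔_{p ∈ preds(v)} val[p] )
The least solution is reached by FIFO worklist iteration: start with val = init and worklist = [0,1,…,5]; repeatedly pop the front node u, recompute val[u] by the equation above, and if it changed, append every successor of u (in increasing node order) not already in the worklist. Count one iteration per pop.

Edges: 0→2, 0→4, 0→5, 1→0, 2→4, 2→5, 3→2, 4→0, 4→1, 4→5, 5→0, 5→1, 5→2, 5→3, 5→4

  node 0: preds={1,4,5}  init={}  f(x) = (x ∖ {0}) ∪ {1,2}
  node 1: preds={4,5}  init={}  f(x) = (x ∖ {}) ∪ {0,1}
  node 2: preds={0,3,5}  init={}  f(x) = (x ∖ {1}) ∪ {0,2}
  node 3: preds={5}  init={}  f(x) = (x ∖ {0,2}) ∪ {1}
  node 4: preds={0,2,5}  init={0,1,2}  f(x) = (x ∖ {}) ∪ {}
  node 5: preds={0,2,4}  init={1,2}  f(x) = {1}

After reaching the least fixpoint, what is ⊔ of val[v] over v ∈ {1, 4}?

{0,1,2}

Iteration log — 8 steps:
  step 1. node 0  ⊔preds={0,1,2}  new={1,2}  old={}  +wl: 
  step 2. node 1  ⊔preds={0,1,2}  new={0,1,2}  old={}  +wl: 0
  step 3. node 2  ⊔preds={1,2}  new={0,2}  old={}  +wl: 
  step 4. node 3  ⊔preds={1,2}  new={1}  old={}  +wl: 2
  step 5. node 4  ⊔preds={0,1,2}  new={0,1,2}  stable
  step 6. node 5  ⊔preds={0,1,2}  new={1,2}  stable
  step 7. node 0  ⊔preds={0,1,2}  new={1,2}  stable
  step 8. node 2  ⊔preds={1,2}  new={0,2}  stable

Least fixpoint reached:
  node 0: {1,2}
  node 1: {0,1,2}
  node 2: {0,2}
  node 3: {1}
  node 4: {0,1,2}
  node 5: {1,2}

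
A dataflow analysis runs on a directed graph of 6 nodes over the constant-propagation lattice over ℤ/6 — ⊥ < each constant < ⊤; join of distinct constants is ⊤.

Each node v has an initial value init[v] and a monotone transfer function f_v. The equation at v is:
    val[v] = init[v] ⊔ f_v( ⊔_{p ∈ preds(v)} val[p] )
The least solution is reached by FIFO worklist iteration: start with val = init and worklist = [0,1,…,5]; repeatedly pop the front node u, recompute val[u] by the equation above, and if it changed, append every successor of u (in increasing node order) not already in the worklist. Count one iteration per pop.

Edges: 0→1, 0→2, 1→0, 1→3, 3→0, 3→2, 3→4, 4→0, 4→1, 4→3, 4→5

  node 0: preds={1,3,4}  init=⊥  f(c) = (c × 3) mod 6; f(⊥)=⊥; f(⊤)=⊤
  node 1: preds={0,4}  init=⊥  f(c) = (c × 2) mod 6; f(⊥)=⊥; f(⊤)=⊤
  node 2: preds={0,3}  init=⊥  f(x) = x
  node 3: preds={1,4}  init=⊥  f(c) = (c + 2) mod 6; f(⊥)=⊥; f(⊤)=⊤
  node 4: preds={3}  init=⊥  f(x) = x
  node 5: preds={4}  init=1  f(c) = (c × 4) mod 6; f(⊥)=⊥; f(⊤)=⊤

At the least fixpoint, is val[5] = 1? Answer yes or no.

Trace (6 dequeues):
  [1] u=0 | in ⊥ | out ⊥ | ==
  [2] u=1 | in ⊥ | out ⊥ | ==
  [3] u=2 | in ⊥ | out ⊥ | ==
  [4] u=3 | in ⊥ | out ⊥ | ==
  [5] u=4 | in ⊥ | out ⊥ | ==
  [6] u=5 | in ⊥ | out 1 | ==

Converged values:
  [0] ⊥
  [1] ⊥
  [2] ⊥
  [3] ⊥
  [4] ⊥
  [5] 1

yes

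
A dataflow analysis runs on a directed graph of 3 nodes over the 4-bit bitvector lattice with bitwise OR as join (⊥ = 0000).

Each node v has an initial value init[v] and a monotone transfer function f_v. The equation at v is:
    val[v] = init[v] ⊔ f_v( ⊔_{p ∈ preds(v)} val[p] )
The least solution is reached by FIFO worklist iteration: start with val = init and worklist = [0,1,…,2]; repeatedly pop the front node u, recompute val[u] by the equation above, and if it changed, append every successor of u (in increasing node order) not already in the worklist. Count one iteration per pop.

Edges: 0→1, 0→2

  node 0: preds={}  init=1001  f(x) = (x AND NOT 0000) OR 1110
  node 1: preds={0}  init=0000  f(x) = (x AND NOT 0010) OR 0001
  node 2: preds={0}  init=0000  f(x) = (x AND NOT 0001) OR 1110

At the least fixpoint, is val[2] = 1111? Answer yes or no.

Iteration log — 3 steps:
  step 1. node 0  ⊔preds=0000  new=1111  old=1001  +wl: 
  step 2. node 1  ⊔preds=1111  new=1101  old=0000  +wl: 
  step 3. node 2  ⊔preds=1111  new=1110  old=0000  +wl: 

Least fixpoint reached:
  node 0: 1111
  node 1: 1101
  node 2: 1110

no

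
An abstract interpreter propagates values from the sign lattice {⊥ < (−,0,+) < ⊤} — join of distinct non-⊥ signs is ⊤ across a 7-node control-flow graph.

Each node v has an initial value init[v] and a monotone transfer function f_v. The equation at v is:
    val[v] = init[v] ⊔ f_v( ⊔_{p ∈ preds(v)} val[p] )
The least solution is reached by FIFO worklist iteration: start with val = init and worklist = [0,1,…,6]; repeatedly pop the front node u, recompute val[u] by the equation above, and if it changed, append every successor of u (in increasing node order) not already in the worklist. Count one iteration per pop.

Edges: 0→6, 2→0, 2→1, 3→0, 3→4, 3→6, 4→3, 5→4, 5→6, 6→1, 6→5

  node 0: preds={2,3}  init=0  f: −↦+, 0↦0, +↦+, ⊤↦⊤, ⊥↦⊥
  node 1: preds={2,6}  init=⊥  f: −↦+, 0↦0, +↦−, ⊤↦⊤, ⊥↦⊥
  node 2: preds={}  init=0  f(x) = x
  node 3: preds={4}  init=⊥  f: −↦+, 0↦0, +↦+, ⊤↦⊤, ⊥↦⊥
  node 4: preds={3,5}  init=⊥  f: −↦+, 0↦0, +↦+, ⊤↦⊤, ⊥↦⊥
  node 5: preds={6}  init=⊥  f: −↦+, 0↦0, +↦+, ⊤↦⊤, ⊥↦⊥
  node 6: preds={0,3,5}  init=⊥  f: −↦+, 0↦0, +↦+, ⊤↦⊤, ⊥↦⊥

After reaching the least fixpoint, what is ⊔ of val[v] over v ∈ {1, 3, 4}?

0

Iteration log — 15 steps:
  step 1. node 0  ⊔preds=0  new=0  stable
  step 2. node 1  ⊔preds=0  new=0  old=⊥  +wl: 
  step 3. node 2  ⊔preds=⊥  new=0  stable
  step 4. node 3  ⊔preds=⊥  new=⊥  stable
  step 5. node 4  ⊔preds=⊥  new=⊥  stable
  step 6. node 5  ⊔preds=⊥  new=⊥  stable
  step 7. node 6  ⊔preds=0  new=0  old=⊥  +wl: 1,5
  step 8. node 1  ⊔preds=0  new=0  stable
  step 9. node 5  ⊔preds=0  new=0  old=⊥  +wl: 4,6
  step 10. node 4  ⊔preds=0  new=0  old=⊥  +wl: 3
  step 11. node 6  ⊔preds=0  new=0  stable
  step 12. node 3  ⊔preds=0  new=0  old=⊥  +wl: 0,4,6
  step 13. node 0  ⊔preds=0  new=0  stable
  step 14. node 4  ⊔preds=0  new=0  stable
  step 15. node 6  ⊔preds=0  new=0  stable

Least fixpoint reached:
  node 0: 0
  node 1: 0
  node 2: 0
  node 3: 0
  node 4: 0
  node 5: 0
  node 6: 0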